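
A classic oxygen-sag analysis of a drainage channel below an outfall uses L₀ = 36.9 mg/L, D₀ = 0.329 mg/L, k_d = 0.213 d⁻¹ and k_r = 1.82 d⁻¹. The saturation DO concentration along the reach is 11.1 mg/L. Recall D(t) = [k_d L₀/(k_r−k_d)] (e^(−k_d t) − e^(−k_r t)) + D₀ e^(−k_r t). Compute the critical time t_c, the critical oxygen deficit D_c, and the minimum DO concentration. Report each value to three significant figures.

t_c ≈ 1.29 d; D_c ≈ 3.28 mg/L; min DO ≈ 7.82 mg/L

At the critical point dD/dt = 0, so k_d L₀ e^(−k_d t) = k_r D. Substituting D(t) from the Streeter–Phelps equation and solving for t gives
t_c = ln[(k_r/k_d)(1 − D₀(k_r−k_d)/(k_d L₀))] / (k_r−k_d).
Here k_r−k_d = 1.607 d⁻¹ and 1 − D₀(k_r−k_d)/(k_d L₀) = 1 − 0.329×1.607/(0.213×36.9) = 0.9327, so
t_c = ln(8.545 × 0.9327) / 1.607 = 2.076 / 1.607 = 1.292 d.
L(t_c) = L₀ e^(−k_d t_c) = 36.9 × 0.7595 = 28.02 mg/L, and at the critical point k_r D_c = k_d L, so D_c = (0.213/1.82) × 28.02 = 3.280 mg/L.
Minimum DO = C_s − D_c = 11.1 − 3.280 = 7.820 mg/L.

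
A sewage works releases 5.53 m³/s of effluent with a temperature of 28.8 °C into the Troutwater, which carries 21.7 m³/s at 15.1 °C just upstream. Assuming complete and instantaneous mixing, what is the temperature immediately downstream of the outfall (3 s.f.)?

17.9 °C

Flow-weighted mixing: C = (Q_r C_r + Q_w C_w)/(Q_r + Q_w)
= (21.7×15.1 + 5.53×28.8)/(21.7 + 5.53) = 486.9/27.23 = 17.88 °C.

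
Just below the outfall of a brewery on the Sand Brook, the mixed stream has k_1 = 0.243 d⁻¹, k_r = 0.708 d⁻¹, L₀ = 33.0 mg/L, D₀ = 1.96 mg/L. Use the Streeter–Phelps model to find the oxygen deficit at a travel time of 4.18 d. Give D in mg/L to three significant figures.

k_1 L₀/(k_r−k_1) = 0.243×33.0/(0.708−0.243) = 8.019/0.4650 = 17.25 mg/L.
e^(−k_1 t) = e^(−0.243×4.180) = 0.3621; e^(−k_r t) = e^(−0.708×4.180) = 0.05185.
D = 17.25 × (0.3621 − 0.05185) + 1.96 × 0.05185 = 5.351 + 0.1016 = 5.453 mg/L.

D ≈ 5.45 mg/L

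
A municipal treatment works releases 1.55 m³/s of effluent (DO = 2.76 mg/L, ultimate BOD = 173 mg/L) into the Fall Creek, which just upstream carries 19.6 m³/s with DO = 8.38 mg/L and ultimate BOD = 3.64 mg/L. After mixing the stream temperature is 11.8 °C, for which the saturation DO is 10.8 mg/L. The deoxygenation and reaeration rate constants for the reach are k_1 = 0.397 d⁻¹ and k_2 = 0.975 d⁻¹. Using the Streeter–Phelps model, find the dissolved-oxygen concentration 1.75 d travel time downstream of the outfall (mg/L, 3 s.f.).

Mixed DO = (19.6×8.38 + 1.55×2.76)/(19.6+1.55) = 168.5/21.15 = 7.968 mg/L.
Mixed L₀ = (19.6×3.64 + 1.55×173)/(21.15) = 339.5/21.15 = 16.05 mg/L.
Initial deficit D₀ = C_s − DO₀ = 10.8 − 7.968 = 2.832 mg/L.
D(1.75) = [0.397×16.05/(0.975−0.397)](e^(−0.397×1.75) − e^(−0.975×1.75)) + 2.832 e^(−0.975×1.75)
= 11.03 × (0.4992 − 0.1815) + 2.832 × 0.1815 = 4.016 mg/L.
DO = 10.8 − 4.016 = 6.784 mg/L.

DO ≈ 6.78 mg/L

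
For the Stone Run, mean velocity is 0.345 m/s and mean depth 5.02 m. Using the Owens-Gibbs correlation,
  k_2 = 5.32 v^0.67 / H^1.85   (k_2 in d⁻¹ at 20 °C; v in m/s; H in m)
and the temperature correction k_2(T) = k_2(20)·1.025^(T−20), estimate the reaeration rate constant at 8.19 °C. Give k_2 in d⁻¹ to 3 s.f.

k_2 ≈ 0.0985 d⁻¹

k_2(20) = 5.32 × 0.345^0.67 / 5.02^1.85 = 5.32 × 0.4902 / 19.78 = 0.1318 d⁻¹.
k_2(8.19) = 0.1318 × 1.025^(8.19−20) = 0.1318 × 0.7471 = 0.09847 d⁻¹.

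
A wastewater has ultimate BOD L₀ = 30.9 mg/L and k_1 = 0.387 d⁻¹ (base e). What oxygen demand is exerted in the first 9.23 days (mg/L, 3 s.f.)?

y ≈ 30.0 mg/L

y_t = L₀(1 − e^(−k_1 t)) = 30.9 × (1 − e^(−0.387×9.23))
= 30.9 × (1 − 0.02810) = 30.9 × 0.9719 = 30.03 mg/L.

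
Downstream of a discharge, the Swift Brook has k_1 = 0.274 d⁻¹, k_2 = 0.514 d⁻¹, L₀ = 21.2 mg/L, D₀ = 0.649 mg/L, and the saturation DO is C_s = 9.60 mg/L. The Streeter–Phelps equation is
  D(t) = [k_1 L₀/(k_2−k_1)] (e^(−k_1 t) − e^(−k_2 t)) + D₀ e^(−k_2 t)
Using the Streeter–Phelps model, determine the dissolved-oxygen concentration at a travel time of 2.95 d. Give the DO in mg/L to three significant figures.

DO ≈ 3.99 mg/L

k_1 L₀/(k_2−k_1) = 0.274×21.2/(0.514−0.274) = 5.809/0.2400 = 24.20 mg/L.
e^(−k_1 t) = e^(−0.274×2.950) = 0.4456; e^(−k_2 t) = e^(−0.514×2.950) = 0.2195.
D = 24.20 × (0.4456 − 0.2195) + 0.649 × 0.2195 = 5.472 + 0.1425 = 5.615 mg/L.
DO = C_s − D = 9.60 − 5.615 = 3.985 mg/L.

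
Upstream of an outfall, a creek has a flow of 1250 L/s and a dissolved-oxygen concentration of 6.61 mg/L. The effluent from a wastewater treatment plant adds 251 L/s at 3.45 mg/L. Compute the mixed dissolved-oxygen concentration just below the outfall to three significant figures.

6.08 mg/L

Flow-weighted mixing: C = (Q_r C_r + Q_w C_w)/(Q_r + Q_w)
= (1250×6.61 + 251×3.45)/(1250 + 251) = 9128/1501 = 6.082 mg/L.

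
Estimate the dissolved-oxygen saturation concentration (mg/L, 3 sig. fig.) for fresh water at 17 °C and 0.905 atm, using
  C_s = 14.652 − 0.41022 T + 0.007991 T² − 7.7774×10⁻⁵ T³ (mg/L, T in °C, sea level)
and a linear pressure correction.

C_s ≈ 8.69 mg/L

At sea level: C_s = 14.652 − 0.41022×17 + 0.007991×17² − 7.7774×10⁻⁵×17³ = 9.606 mg/L.
Pressure correction: C_s' = 9.606 × 0.905 = 8.693 mg/L.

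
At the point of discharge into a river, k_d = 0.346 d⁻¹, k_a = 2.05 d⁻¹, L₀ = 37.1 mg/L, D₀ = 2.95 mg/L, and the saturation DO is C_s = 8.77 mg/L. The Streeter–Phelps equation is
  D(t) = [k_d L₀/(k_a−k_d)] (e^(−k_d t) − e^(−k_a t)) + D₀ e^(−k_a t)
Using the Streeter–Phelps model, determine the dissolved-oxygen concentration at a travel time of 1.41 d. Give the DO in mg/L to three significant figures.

k_d L₀/(k_a−k_d) = 0.346×37.1/(2.05−0.346) = 12.84/1.704 = 7.533 mg/L.
e^(−k_d t) = e^(−0.346×1.410) = 0.6139; e^(−k_a t) = e^(−2.05×1.410) = 0.05555.
D = 7.533 × (0.6139 − 0.05555) + 2.95 × 0.05555 = 4.206 + 0.1639 = 4.370 mg/L.
DO = C_s − D = 8.77 − 4.370 = 4.400 mg/L.

DO ≈ 4.40 mg/L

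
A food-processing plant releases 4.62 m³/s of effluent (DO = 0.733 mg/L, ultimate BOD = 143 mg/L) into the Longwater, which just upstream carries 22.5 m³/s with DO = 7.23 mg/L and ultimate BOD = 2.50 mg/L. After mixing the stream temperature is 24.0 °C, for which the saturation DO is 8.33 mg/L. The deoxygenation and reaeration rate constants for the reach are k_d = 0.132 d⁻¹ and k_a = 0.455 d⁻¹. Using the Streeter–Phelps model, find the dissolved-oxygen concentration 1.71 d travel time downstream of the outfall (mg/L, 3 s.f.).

Mixed DO = (22.5×7.23 + 4.62×0.733)/(22.5+4.62) = 166.1/27.12 = 6.123 mg/L.
Mixed L₀ = (22.5×2.50 + 4.62×143)/(27.12) = 716.9/27.12 = 26.43 mg/L.
Initial deficit D₀ = C_s − DO₀ = 8.33 − 6.123 = 2.207 mg/L.
D(1.71) = [0.132×26.43/(0.455−0.132)](e^(−0.132×1.71) − e^(−0.455×1.71)) + 2.207 e^(−0.455×1.71)
= 10.80 × (0.7979 − 0.4593) + 2.207 × 0.4593 = 4.672 mg/L.
DO = 8.33 − 4.672 = 3.658 mg/L.

DO ≈ 3.66 mg/L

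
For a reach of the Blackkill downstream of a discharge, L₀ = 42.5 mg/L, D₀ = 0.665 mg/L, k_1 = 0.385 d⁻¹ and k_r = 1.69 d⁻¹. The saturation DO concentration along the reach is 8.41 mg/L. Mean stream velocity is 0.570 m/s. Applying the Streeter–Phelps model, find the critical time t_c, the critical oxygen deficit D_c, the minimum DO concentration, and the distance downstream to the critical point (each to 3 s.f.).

t_c = [1/(k_r−k_1)] ln[(k_r/k_1)(1 − D₀(k_r−k_1)/(k_1 L₀))]
= [1/(1.69−0.385)] ln[(1.69/0.385)(1 − 0.665×1.305/(0.385×42.5))]
= (1/1.305) ln[4.390 × 0.9470] = 0.7663 × ln(4.157) = 0.7663 × 1.425 = 1.092 d.
L(t_c) = L₀ e^(−k_1 t_c) = 42.5 × 0.6568 = 27.92 mg/L, and at the critical point k_r D_c = k_1 L, so D_c = (0.385/1.69) × 27.92 = 6.359 mg/L.
Minimum DO = C_s − D_c = 8.41 − 6.359 = 2.051 mg/L.
x_c = v t_c = 0.570 m/s × 1.092 d × 86400 s/d = 53770 m ≈ 53.8 km.

t_c ≈ 1.09 d; D_c ≈ 6.36 mg/L; min DO ≈ 2.05 mg/L; x_c ≈ 53.8 km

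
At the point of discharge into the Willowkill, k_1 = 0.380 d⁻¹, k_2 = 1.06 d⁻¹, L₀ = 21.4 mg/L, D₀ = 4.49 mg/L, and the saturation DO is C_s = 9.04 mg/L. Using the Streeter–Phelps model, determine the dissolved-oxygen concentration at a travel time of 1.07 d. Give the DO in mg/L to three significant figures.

DO ≈ 3.48 mg/L

k_1 L₀/(k_2−k_1) = 0.380×21.4/(1.06−0.380) = 8.132/0.6800 = 11.96 mg/L.
e^(−k_1 t) = e^(−0.380×1.070) = 0.6659; e^(−k_2 t) = e^(−1.06×1.070) = 0.3217.
D = 11.96 × (0.6659 − 0.3217) + 4.49 × 0.3217 = 4.117 + 1.444 = 5.561 mg/L.
DO = C_s − D = 9.04 − 5.561 = 3.479 mg/L.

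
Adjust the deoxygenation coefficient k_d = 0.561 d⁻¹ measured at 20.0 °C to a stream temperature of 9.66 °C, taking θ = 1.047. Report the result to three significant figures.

k_d(T₂) = k_d(T₁) · θ^(T₂−T₁) = 0.561 × 1.047^(9.66−20.0)
= 0.561 × 1.047^-10.3 = 0.561 × 0.6219 = 0.3489 d⁻¹.

k_d ≈ 0.349 d⁻¹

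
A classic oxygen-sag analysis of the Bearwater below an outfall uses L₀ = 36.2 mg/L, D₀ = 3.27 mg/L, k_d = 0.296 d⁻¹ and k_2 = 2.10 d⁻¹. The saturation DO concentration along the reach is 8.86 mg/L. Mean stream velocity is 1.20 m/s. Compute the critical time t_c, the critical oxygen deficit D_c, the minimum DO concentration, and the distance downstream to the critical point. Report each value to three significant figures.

t_c = [1/(k_2−k_d)] ln[(k_2/k_d)(1 − D₀(k_2−k_d)/(k_d L₀))]
= [1/(2.10−0.296)] ln[(2.10/0.296)(1 − 3.27×1.804/(0.296×36.2))]
= (1/1.804) ln[7.095 × 0.4495] = 0.5543 × ln(3.189) = 0.5543 × 1.160 = 0.6428 d.
D_c = (k_d/k_2) L₀ e^(−k_d t_c) = (0.296/2.10) × 36.2 × e^(−0.296×0.6428) = 0.1410 × 36.2 × 0.8267 = 4.218 mg/L.
Minimum DO = C_s − D_c = 8.86 − 4.218 = 4.642 mg/L.
x_c = v t_c = 1.20 m/s × 0.6428 d × 86400 s/d = 66650 m ≈ 66.6 km.

t_c ≈ 0.643 d; D_c ≈ 4.22 mg/L; min DO ≈ 4.64 mg/L; x_c ≈ 66.6 km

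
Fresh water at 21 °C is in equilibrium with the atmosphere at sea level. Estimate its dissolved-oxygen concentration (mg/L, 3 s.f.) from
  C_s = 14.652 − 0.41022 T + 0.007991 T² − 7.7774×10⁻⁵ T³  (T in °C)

C_s ≈ 8.84 mg/L

C_s = 14.652 − 0.41022×21 + 0.007991×21² − 7.7774×10⁻⁵×21³ = 8.841 mg/L.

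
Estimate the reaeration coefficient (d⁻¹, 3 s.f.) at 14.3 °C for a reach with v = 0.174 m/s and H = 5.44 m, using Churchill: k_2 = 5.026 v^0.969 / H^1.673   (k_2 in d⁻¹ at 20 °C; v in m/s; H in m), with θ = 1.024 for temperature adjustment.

k_2(20) = 5.026 × 0.174^0.969 / 5.44^1.673 = 5.026 × 0.1837 / 17.01 = 0.05428 d⁻¹.
k_2(14.3) = 0.05428 × 1.024^(14.3−20) = 0.05428 × 0.8736 = 0.04742 d⁻¹.

k_2 ≈ 0.0474 d⁻¹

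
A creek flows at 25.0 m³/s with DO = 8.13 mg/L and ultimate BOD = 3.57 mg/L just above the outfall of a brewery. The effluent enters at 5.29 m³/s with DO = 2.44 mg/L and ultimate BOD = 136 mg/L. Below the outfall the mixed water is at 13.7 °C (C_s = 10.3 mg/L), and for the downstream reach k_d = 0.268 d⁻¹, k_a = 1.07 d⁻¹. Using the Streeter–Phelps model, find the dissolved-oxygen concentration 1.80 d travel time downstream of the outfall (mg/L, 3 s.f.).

DO ≈ 5.63 mg/L

Mixed DO = (25.0×8.13 + 5.29×2.44)/(25.0+5.29) = 216.2/30.29 = 7.136 mg/L.
Mixed L₀ = (25.0×3.57 + 5.29×136)/(30.29) = 808.7/30.29 = 26.70 mg/L.
Initial deficit D₀ = C_s − DO₀ = 10.3 − 7.136 = 3.164 mg/L.
D(1.80) = [0.268×26.70/(1.07−0.268)](e^(−0.268×1.80) − e^(−1.07×1.80)) + 3.164 e^(−1.07×1.80)
= 8.922 × (0.6173 − 0.1457) + 3.164 × 0.1457 = 4.668 mg/L.
DO = 10.3 − 4.668 = 5.632 mg/L.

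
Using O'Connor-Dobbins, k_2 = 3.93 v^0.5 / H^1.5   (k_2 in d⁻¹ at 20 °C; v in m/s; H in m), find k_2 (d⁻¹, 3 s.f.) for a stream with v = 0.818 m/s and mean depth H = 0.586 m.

k_2 ≈ 7.92 d⁻¹

k_2 = 3.93 × 0.818^0.5 / 0.586^1.5 = 3.93 × 0.9044 / 0.4486 = 7.924 d⁻¹.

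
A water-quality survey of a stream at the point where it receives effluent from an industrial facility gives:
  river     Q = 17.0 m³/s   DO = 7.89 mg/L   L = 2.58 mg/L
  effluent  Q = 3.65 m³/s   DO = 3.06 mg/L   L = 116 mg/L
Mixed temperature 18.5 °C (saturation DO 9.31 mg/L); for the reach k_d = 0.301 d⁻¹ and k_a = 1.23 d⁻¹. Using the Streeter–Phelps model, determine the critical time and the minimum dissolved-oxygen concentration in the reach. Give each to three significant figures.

t_c ≈ 1.12 d; minimum DO ≈ 5.35 mg/L

Mixed DO = (17.0×7.89 + 3.65×3.06)/(17.0+3.65) = 145.3/20.65 = 7.036 mg/L.
Mixed L₀ = (17.0×2.58 + 3.65×116)/(20.65) = 467.3/20.65 = 22.63 mg/L.
Initial deficit D₀ = C_s − DO₀ = 9.31 − 7.036 = 2.274 mg/L.
t_c = (1/0.9290) ln[(1.23/0.301)(1 − 2.274×0.9290/(0.301×22.63))] = 1.076 × ln(2.819) = 1.116 d.
D_c = (0.301/1.23) × 22.63 × e^(−0.301×1.116) = 0.2447 × 22.63 × 0.7148 = 3.958 mg/L.
Minimum DO = 9.31 − 3.958 = 5.352 mg/L.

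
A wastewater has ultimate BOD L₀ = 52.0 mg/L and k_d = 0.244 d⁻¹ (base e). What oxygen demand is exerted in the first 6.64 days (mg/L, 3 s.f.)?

y ≈ 41.7 mg/L

y_t = L₀(1 − e^(−k_d t)) = 52.0 × (1 − e^(−0.244×6.64))
= 52.0 × (1 − 0.1979) = 52.0 × 0.8021 = 41.71 mg/L.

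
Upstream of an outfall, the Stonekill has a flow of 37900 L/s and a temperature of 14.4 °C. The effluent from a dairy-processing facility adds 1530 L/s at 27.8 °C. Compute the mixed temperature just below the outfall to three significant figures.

14.9 °C

Flow-weighted mixing: C = (Q_r C_r + Q_w C_w)/(Q_r + Q_w)
= (37900×14.4 + 1530×27.8)/(37900 + 1530) = 588300/39430 = 14.92 °C.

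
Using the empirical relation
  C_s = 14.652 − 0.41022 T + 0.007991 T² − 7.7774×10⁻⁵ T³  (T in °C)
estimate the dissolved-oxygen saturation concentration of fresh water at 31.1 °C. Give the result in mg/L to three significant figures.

C_s ≈ 7.28 mg/L

C_s = 14.652 − 0.41022×31.1 + 0.007991×31.1² − 7.7774×10⁻⁵×31.1³ = 7.284 mg/L.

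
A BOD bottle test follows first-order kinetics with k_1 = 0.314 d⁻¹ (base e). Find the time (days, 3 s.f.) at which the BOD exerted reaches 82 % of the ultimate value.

y/L₀ = 1 − e^(−k_1 t) = 0.82 ⇒ e^(−k_1 t) = 0.180
t = −ln(0.180) / 0.314 = 1.715 / 0.314 = 5.461 d.

t ≈ 5.46 d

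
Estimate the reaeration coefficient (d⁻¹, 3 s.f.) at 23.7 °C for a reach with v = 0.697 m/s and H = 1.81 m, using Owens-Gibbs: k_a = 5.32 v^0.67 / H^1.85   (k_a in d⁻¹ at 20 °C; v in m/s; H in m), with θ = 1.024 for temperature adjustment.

k_a ≈ 1.52 d⁻¹

k_a(20) = 5.32 × 0.697^0.67 / 1.81^1.85 = 5.32 × 0.7852 / 2.997 = 1.394 d⁻¹.
k_a(23.7) = 1.394 × 1.024^(23.7−20) = 1.394 × 1.092 = 1.522 d⁻¹.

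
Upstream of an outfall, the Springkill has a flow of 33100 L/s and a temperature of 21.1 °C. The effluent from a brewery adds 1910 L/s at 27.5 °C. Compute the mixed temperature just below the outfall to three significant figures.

Flow-weighted mixing: C = (Q_r C_r + Q_w C_w)/(Q_r + Q_w)
= (33100×21.1 + 1910×27.5)/(33100 + 1910) = 750900/35010 = 21.45 °C.

21.4 °C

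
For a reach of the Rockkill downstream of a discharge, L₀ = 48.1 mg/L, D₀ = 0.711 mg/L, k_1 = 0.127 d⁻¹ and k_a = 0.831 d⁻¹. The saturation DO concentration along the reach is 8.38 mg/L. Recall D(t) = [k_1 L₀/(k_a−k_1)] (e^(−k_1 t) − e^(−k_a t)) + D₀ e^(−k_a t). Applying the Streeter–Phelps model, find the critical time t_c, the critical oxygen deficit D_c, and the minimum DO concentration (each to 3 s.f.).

At the critical point dD/dt = 0, so k_1 L₀ e^(−k_1 t) = k_a D. Substituting D(t) from the Streeter–Phelps equation and solving for t gives
t_c = ln[(k_a/k_1)(1 − D₀(k_a−k_1)/(k_1 L₀))] / (k_a−k_1).
Here k_a−k_1 = 0.7040 d⁻¹ and 1 − D₀(k_a−k_1)/(k_1 L₀) = 1 − 0.711×0.7040/(0.127×48.1) = 0.9181, so
t_c = ln(6.543 × 0.9181) / 0.7040 = 1.793 / 0.7040 = 2.547 d.
L(t_c) = L₀ e^(−k_1 t_c) = 48.1 × 0.7237 = 34.81 mg/L, and at the critical point k_a D_c = k_1 L, so D_c = (0.127/0.831) × 34.81 = 5.320 mg/L.
Minimum DO = C_s − D_c = 8.38 − 5.320 = 3.060 mg/L.

t_c ≈ 2.55 d; D_c ≈ 5.32 mg/L; min DO ≈ 3.06 mg/L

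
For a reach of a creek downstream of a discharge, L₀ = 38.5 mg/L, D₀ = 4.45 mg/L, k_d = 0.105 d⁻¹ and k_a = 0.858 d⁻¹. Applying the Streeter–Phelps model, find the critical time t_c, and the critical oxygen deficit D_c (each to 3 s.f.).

t_c ≈ 0.445 d; D_c ≈ 4.50 mg/L

t_c = [1/(k_a−k_d)] ln[(k_a/k_d)(1 − D₀(k_a−k_d)/(k_d L₀))]
= [1/(0.858−0.105)] ln[(0.858/0.105)(1 − 4.45×0.7530/(0.105×38.5))]
= (1/0.7530) ln[8.171 × 0.1711] = 1.328 × ln(1.398) = 1.328 × 0.3351 = 0.4450 d.
L(t_c) = L₀ e^(−k_d t_c) = 38.5 × 0.9543 = 36.74 mg/L, and at the critical point k_a D_c = k_d L, so D_c = (0.105/0.858) × 36.74 = 4.496 mg/L.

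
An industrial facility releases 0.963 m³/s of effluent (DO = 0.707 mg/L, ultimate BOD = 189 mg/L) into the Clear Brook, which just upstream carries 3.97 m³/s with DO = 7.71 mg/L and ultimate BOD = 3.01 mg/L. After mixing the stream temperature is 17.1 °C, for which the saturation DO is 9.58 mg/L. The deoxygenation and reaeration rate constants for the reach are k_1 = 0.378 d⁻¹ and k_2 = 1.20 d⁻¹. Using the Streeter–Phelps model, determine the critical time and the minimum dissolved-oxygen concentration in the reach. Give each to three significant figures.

t_c ≈ 1.17 d; minimum DO ≈ 1.61 mg/L

Mixed DO = (3.97×7.71 + 0.963×0.707)/(3.97+0.963) = 31.29/4.933 = 6.343 mg/L.
Mixed L₀ = (3.97×3.01 + 0.963×189)/(4.933) = 194.0/4.933 = 39.32 mg/L.
Initial deficit D₀ = C_s − DO₀ = 9.58 − 6.343 = 3.237 mg/L.
t_c = (1/0.8220) ln[(1.20/0.378)(1 − 3.237×0.8220/(0.378×39.32))] = 1.217 × ln(2.606) = 1.165 d.
D_c = (0.378/1.20) × 39.32 × e^(−0.378×1.165) = 0.3150 × 39.32 × 0.6437 = 7.973 mg/L.
Minimum DO = 9.58 − 7.973 = 1.607 mg/L.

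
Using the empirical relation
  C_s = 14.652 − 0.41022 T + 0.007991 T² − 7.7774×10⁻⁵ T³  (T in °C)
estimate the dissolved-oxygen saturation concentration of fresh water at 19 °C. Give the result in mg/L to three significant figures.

C_s ≈ 9.21 mg/L

C_s = 14.652 − 0.41022×19 + 0.007991×19² − 7.7774×10⁻⁵×19³ = 9.209 mg/L.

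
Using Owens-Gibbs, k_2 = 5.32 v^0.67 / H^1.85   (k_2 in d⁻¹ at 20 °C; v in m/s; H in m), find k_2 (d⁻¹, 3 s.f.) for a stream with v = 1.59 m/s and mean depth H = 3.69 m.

k_2 = 5.32 × 1.59^0.67 / 3.69^1.85 = 5.32 × 1.364 / 11.19 = 0.6484 d⁻¹.

k_2 ≈ 0.648 d⁻¹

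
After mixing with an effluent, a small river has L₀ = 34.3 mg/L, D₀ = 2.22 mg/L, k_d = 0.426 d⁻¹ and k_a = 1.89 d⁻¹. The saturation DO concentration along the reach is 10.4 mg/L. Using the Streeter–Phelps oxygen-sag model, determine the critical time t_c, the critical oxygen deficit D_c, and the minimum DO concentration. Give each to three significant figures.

At the critical point dD/dt = 0, so k_d L₀ e^(−k_d t) = k_a D. Substituting D(t) from the Streeter–Phelps equation and solving for t gives
t_c = ln[(k_a/k_d)(1 − D₀(k_a−k_d)/(k_d L₀))] / (k_a−k_d).
Here k_a−k_d = 1.464 d⁻¹ and 1 − D₀(k_a−k_d)/(k_d L₀) = 1 − 2.22×1.464/(0.426×34.3) = 0.7776, so
t_c = ln(4.437 × 0.7776) / 1.464 = 1.238 / 1.464 = 0.8458 d.
D_c = (k_d/k_a) L₀ e^(−k_d t_c) = (0.426/1.89) × 34.3 × e^(−0.426×0.8458) = 0.2254 × 34.3 × 0.6974 = 5.392 mg/L.
Minimum DO = C_s − D_c = 10.4 − 5.392 = 5.008 mg/L.

t_c ≈ 0.846 d; D_c ≈ 5.39 mg/L; min DO ≈ 5.01 mg/L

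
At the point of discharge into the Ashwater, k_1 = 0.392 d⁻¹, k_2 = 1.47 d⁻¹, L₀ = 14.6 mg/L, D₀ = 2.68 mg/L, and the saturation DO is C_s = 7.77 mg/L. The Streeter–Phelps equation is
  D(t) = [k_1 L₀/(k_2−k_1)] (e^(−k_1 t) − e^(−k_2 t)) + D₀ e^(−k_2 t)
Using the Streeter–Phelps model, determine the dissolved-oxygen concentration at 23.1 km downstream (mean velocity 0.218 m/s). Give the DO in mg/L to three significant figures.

DO ≈ 4.92 mg/L

Travel time t = x/v = 23.1 km / (0.218 m/s) = 23100 m / 0.218 m/s = 106000 s = 1.226 d.
k_1 L₀/(k_2−k_1) = 0.392×14.6/(1.47−0.392) = 5.723/1.078 = 5.309 mg/L.
e^(−k_1 t) = e^(−0.392×1.226) = 0.6183; e^(−k_2 t) = e^(−1.47×1.226) = 0.1648.
D = 5.309 × (0.6183 − 0.1648) + 2.68 × 0.1648 = 2.408 + 0.4417 = 2.849 mg/L.
DO = C_s − D = 7.77 − 2.849 = 4.921 mg/L.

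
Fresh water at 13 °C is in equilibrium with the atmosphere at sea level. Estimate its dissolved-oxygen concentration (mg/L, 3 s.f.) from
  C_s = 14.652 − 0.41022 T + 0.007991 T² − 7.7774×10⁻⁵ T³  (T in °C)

C_s = 14.652 − 0.41022×13 + 0.007991×13² − 7.7774×10⁻⁵×13³ = 10.50 mg/L.

C_s ≈ 10.5 mg/L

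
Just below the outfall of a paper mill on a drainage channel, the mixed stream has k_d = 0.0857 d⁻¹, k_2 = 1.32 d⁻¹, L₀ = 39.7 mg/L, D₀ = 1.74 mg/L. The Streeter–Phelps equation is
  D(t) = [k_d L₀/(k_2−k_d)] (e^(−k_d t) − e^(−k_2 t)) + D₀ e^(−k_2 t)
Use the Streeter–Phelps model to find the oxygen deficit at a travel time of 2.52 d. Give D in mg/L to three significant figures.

k_d L₀/(k_2−k_d) = 0.0857×39.7/(1.32−0.0857) = 3.402/1.234 = 2.756 mg/L.
e^(−k_d t) = e^(−0.0857×2.520) = 0.8058; e^(−k_2 t) = e^(−1.32×2.520) = 0.03592.
D = 2.756 × (0.8058 − 0.03592) + 1.74 × 0.03592 = 2.122 + 0.06250 = 2.185 mg/L.

D ≈ 2.18 mg/L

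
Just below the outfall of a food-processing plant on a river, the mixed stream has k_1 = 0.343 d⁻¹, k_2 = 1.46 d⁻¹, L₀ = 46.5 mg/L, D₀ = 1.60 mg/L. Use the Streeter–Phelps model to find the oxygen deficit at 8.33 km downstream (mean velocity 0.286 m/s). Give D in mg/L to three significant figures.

Travel time t = x/v = 8.33 km / (0.286 m/s) = 8330 m / 0.286 m/s = 29130 s = 0.3371 d.
k_1 L₀/(k_2−k_1) = 0.343×46.5/(1.46−0.343) = 15.95/1.117 = 14.28 mg/L.
e^(−k_1 t) = e^(−0.343×0.3371) = 0.8908; e^(−k_2 t) = e^(−1.46×0.3371) = 0.6113.
D = 14.28 × (0.8908 − 0.6113) + 1.60 × 0.6113 = 3.991 + 0.9781 = 4.969 mg/L.

D ≈ 4.97 mg/L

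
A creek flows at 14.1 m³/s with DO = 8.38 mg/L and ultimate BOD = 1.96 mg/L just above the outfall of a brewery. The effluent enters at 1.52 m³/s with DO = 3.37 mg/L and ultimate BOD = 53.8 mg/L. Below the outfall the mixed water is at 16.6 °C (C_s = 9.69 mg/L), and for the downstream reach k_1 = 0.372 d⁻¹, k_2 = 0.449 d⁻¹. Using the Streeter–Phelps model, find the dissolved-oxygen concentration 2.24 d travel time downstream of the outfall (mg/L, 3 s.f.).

Mixed DO = (14.1×8.38 + 1.52×3.37)/(14.1+1.52) = 123.3/15.62 = 7.892 mg/L.
Mixed L₀ = (14.1×1.96 + 1.52×53.8)/(15.62) = 109.4/15.62 = 7.005 mg/L.
Initial deficit D₀ = C_s − DO₀ = 9.69 − 7.892 = 1.798 mg/L.
D(2.24) = [0.372×7.005/(0.449−0.372)](e^(−0.372×2.24) − e^(−0.449×2.24)) + 1.798 e^(−0.449×2.24)
= 33.84 × (0.4346 − 0.3658) + 1.798 × 0.3658 = 2.988 mg/L.
DO = 9.69 − 2.988 = 6.702 mg/L.

DO ≈ 6.70 mg/L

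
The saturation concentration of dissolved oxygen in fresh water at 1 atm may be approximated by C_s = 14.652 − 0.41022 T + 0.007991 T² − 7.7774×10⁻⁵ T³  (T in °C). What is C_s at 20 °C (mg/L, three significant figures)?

C_s ≈ 9.02 mg/L

C_s = 14.652 − 0.41022×20 + 0.007991×20² − 7.7774×10⁻⁵×20³ = 9.022 mg/L.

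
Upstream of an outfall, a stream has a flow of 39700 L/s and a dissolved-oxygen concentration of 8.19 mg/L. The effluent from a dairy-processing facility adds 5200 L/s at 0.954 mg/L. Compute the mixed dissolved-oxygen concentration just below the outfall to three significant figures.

Flow-weighted mixing: C = (Q_r C_r + Q_w C_w)/(Q_r + Q_w)
= (39700×8.19 + 5200×0.954)/(39700 + 5200) = 330100/44900 = 7.352 mg/L.

7.35 mg/L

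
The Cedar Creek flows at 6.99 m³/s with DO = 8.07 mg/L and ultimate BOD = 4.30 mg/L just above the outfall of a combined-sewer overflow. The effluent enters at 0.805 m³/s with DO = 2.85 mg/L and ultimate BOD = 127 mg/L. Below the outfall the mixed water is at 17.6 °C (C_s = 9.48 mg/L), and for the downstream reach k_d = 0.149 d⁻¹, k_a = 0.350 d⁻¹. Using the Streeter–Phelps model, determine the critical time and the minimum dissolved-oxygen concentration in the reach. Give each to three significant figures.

Mixed DO = (6.99×8.07 + 0.805×2.85)/(6.99+0.805) = 58.70/7.795 = 7.531 mg/L.
Mixed L₀ = (6.99×4.30 + 0.805×127)/(7.795) = 132.3/7.795 = 16.97 mg/L.
Initial deficit D₀ = C_s − DO₀ = 9.48 − 7.531 = 1.949 mg/L.
t_c = (1/0.2010) ln[(0.350/0.149)(1 − 1.949×0.2010/(0.149×16.97))] = 4.975 × ln(1.985) = 3.411 d.
D_c = (0.149/0.350) × 16.97 × e^(−0.149×3.411) = 0.4257 × 16.97 × 0.6015 = 4.346 mg/L.
Minimum DO = 9.48 − 4.346 = 5.134 mg/L.

t_c ≈ 3.41 d; minimum DO ≈ 5.13 mg/L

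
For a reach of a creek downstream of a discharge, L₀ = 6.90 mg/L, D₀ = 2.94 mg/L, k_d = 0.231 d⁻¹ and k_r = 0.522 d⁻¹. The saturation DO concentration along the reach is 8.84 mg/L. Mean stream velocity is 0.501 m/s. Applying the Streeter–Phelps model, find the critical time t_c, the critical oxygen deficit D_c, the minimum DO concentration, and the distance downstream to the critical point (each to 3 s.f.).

t_c ≈ 0.157 d; D_c ≈ 2.94 mg/L; min DO ≈ 5.90 mg/L; x_c ≈ 6.80 km

At the critical point dD/dt = 0, so k_d L₀ e^(−k_d t) = k_r D. Substituting D(t) from the Streeter–Phelps equation and solving for t gives
t_c = ln[(k_r/k_d)(1 − D₀(k_r−k_d)/(k_d L₀))] / (k_r−k_d).
Here k_r−k_d = 0.2910 d⁻¹ and 1 − D₀(k_r−k_d)/(k_d L₀) = 1 − 2.94×0.2910/(0.231×6.90) = 0.4632, so
t_c = ln(2.260 × 0.4632) / 0.2910 = 0.04574 / 0.2910 = 0.1572 d.
L(t_c) = L₀ e^(−k_d t_c) = 6.90 × 0.9643 = 6.654 mg/L, and at the critical point k_r D_c = k_d L, so D_c = (0.231/0.522) × 6.654 = 2.945 mg/L.
Minimum DO = C_s − D_c = 8.84 − 2.945 = 5.895 mg/L.
x_c = v t_c = 0.501 m/s × 0.1572 d × 86400 s/d = 6804 m ≈ 6.80 km.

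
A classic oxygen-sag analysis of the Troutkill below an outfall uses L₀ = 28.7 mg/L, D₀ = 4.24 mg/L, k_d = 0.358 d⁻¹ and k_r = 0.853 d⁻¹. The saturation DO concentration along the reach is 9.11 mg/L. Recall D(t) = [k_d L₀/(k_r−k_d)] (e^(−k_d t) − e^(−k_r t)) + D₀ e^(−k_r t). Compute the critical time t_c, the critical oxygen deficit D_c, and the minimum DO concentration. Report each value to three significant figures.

At the critical point dD/dt = 0, so k_d L₀ e^(−k_d t) = k_r D. Substituting D(t) from the Streeter–Phelps equation and solving for t gives
t_c = ln[(k_r/k_d)(1 − D₀(k_r−k_d)/(k_d L₀))] / (k_r−k_d).
Here k_r−k_d = 0.4950 d⁻¹ and 1 − D₀(k_r−k_d)/(k_d L₀) = 1 − 4.24×0.4950/(0.358×28.7) = 0.7957, so
t_c = ln(2.383 × 0.7957) / 0.4950 = 0.6397 / 0.4950 = 1.292 d.
D_c = (k_d/k_r) L₀ e^(−k_d t_c) = (0.358/0.853) × 28.7 × e^(−0.358×1.292) = 0.4197 × 28.7 × 0.6296 = 7.584 mg/L.
Minimum DO = C_s − D_c = 9.11 − 7.584 = 1.526 mg/L.

t_c ≈ 1.29 d; D_c ≈ 7.58 mg/L; min DO ≈ 1.53 mg/L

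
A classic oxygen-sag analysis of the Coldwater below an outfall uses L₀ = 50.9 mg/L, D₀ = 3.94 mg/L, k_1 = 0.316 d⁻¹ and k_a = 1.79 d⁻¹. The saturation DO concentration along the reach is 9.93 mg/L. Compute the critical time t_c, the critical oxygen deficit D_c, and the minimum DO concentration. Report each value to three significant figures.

t_c ≈ 0.873 d; D_c ≈ 6.82 mg/L; min DO ≈ 3.11 mg/L

With k_a/k_1 = 5.665 and 1 − D₀(k_a−k_1)/(k_1 L₀) = 0.6389,
t_c = ln(5.665 × 0.6389) / (1.79 − 0.316) = ln(3.619) / 1.474 = 1.286/1.474 = 0.8726 d.
D_c = (k_1/k_a) L₀ e^(−k_1 t_c) = (0.316/1.79) × 50.9 × e^(−0.316×0.8726) = 0.1765 × 50.9 × 0.7590 = 6.820 mg/L.
Minimum DO = C_s − D_c = 9.93 − 6.820 = 3.110 mg/L.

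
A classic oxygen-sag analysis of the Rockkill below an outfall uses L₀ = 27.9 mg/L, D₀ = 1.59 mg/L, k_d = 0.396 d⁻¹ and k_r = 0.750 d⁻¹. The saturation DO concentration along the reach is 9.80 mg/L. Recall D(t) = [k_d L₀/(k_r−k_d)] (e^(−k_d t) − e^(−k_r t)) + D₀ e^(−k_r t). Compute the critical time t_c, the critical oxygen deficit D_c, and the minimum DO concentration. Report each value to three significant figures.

t_c = [1/(k_r−k_d)] ln[(k_r/k_d)(1 − D₀(k_r−k_d)/(k_d L₀))]
= [1/(0.750−0.396)] ln[(0.750/0.396)(1 − 1.59×0.3540/(0.396×27.9))]
= (1/0.3540) ln[1.894 × 0.9491] = 2.825 × ln(1.797) = 2.825 × 0.5864 = 1.656 d.
D_c = (k_d/k_r) L₀ e^(−k_d t_c) = (0.396/0.750) × 27.9 × e^(−0.396×1.656) = 0.5280 × 27.9 × 0.5190 = 7.645 mg/L.
Minimum DO = C_s − D_c = 9.80 − 7.645 = 2.155 mg/L.

t_c ≈ 1.66 d; D_c ≈ 7.64 mg/L; min DO ≈ 2.16 mg/L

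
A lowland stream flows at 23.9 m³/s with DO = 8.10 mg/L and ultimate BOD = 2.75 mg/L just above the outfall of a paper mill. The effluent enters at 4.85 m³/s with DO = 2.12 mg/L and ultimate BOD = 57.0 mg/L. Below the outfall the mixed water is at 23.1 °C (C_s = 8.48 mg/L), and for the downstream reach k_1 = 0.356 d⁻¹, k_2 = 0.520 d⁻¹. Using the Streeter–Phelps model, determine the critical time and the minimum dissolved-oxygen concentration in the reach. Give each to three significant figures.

t_c ≈ 1.97 d; minimum DO ≈ 4.44 mg/L

Mixed DO = (23.9×8.10 + 4.85×2.12)/(23.9+4.85) = 203.9/28.75 = 7.091 mg/L.
Mixed L₀ = (23.9×2.75 + 4.85×57.0)/(28.75) = 342.2/28.75 = 11.90 mg/L.
Initial deficit D₀ = C_s − DO₀ = 8.48 − 7.091 = 1.389 mg/L.
t_c = (1/0.1640) ln[(0.520/0.356)(1 − 1.389×0.1640/(0.356×11.90))] = 6.098 × ln(1.382) = 1.973 d.
D_c = (0.356/0.520) × 11.90 × e^(−0.356×1.973) = 0.6846 × 11.90 × 0.4953 = 4.036 mg/L.
Minimum DO = 8.48 − 4.036 = 4.444 mg/L.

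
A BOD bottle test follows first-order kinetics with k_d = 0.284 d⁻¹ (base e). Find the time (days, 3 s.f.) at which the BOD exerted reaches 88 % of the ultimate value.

y/L₀ = 1 − e^(−k_d t) = 0.88 ⇒ e^(−k_d t) = 0.120
t = −ln(0.120) / 0.284 = 2.120 / 0.284 = 7.466 d.

t ≈ 7.47 d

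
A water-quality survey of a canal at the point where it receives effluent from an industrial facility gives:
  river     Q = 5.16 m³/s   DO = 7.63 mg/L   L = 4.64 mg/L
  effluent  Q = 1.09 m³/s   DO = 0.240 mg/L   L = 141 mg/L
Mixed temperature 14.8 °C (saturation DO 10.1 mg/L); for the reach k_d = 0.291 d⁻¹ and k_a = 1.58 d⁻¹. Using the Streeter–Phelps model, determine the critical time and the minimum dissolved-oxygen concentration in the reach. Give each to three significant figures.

Mixed DO = (5.16×7.63 + 1.09×0.240)/(5.16+1.09) = 39.63/6.250 = 6.341 mg/L.
Mixed L₀ = (5.16×4.64 + 1.09×141)/(6.250) = 177.6/6.250 = 28.42 mg/L.
Initial deficit D₀ = C_s − DO₀ = 10.1 − 6.341 = 3.759 mg/L.
t_c = (1/1.289) ln[(1.58/0.291)(1 − 3.759×1.289/(0.291×28.42))] = 0.7758 × ln(2.249) = 0.6287 d.
D_c = (0.291/1.58) × 28.42 × e^(−0.291×0.6287) = 0.1842 × 28.42 × 0.8328 = 4.359 mg/L.
Minimum DO = 10.1 − 4.359 = 5.741 mg/L.

t_c ≈ 0.629 d; minimum DO ≈ 5.74 mg/L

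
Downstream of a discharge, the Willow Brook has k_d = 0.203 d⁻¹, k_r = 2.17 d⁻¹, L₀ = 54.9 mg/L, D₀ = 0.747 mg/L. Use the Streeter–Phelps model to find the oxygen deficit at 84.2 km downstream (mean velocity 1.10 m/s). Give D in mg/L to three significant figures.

D ≈ 4.01 mg/L

Travel time t = x/v = 84.2 km / (1.10 m/s) = 84200 m / 1.10 m/s = 76550 s = 0.8859 d.
k_d L₀/(k_r−k_d) = 0.203×54.9/(2.17−0.203) = 11.14/1.967 = 5.666 mg/L.
e^(−k_d t) = e^(−0.203×0.8859) = 0.8354; e^(−k_r t) = e^(−2.17×0.8859) = 0.1462.
D = 5.666 × (0.8354 − 0.1462) + 0.747 × 0.1462 = 3.905 + 0.1092 = 4.014 mg/L.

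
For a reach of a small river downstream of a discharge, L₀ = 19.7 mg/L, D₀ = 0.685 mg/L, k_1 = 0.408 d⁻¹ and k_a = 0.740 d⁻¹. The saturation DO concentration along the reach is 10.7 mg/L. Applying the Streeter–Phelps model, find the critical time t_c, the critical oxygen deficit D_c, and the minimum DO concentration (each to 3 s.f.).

At the critical point dD/dt = 0, so k_1 L₀ e^(−k_1 t) = k_a D. Substituting D(t) from the Streeter–Phelps equation and solving for t gives
t_c = ln[(k_a/k_1)(1 − D₀(k_a−k_1)/(k_1 L₀))] / (k_a−k_1).
Here k_a−k_1 = 0.3320 d⁻¹ and 1 − D₀(k_a−k_1)/(k_1 L₀) = 1 − 0.685×0.3320/(0.408×19.7) = 0.9717, so
t_c = ln(1.814 × 0.9717) / 0.3320 = 0.5667 / 0.3320 = 1.707 d.
D_c = (k_1/k_a) L₀ e^(−k_1 t_c) = (0.408/0.740) × 19.7 × e^(−0.408×1.707) = 0.5514 × 19.7 × 0.4984 = 5.413 mg/L.
Minimum DO = C_s − D_c = 10.7 − 5.413 = 5.287 mg/L.

t_c ≈ 1.71 d; D_c ≈ 5.41 mg/L; min DO ≈ 5.29 mg/L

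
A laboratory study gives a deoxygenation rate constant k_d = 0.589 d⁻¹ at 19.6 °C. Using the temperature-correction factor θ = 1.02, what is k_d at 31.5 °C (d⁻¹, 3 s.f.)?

k_d(T₂) = k_d(T₁) · θ^(T₂−T₁) = 0.589 × 1.02^(31.5−19.6)
= 0.589 × 1.02^11.9 = 0.589 × 1.266 = 0.7455 d⁻¹.

k_d ≈ 0.746 d⁻¹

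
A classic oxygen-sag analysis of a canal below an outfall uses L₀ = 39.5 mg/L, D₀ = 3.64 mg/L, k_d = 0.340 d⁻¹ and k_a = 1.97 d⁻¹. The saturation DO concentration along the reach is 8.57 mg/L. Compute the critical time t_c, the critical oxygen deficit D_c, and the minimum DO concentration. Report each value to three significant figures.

t_c ≈ 0.720 d; D_c ≈ 5.34 mg/L; min DO ≈ 3.23 mg/L

At the critical point dD/dt = 0, so k_d L₀ e^(−k_d t) = k_a D. Substituting D(t) from the Streeter–Phelps equation and solving for t gives
t_c = ln[(k_a/k_d)(1 − D₀(k_a−k_d)/(k_d L₀))] / (k_a−k_d).
Here k_a−k_d = 1.630 d⁻¹ and 1 − D₀(k_a−k_d)/(k_d L₀) = 1 − 3.64×1.630/(0.340×39.5) = 0.5582, so
t_c = ln(5.794 × 0.5582) / 1.630 = 1.174 / 1.630 = 0.7201 d.
L(t_c) = L₀ e^(−k_d t_c) = 39.5 × 0.7828 = 30.92 mg/L, and at the critical point k_a D_c = k_d L, so D_c = (0.340/1.97) × 30.92 = 5.337 mg/L.
Minimum DO = C_s − D_c = 8.57 − 5.337 = 3.233 mg/L.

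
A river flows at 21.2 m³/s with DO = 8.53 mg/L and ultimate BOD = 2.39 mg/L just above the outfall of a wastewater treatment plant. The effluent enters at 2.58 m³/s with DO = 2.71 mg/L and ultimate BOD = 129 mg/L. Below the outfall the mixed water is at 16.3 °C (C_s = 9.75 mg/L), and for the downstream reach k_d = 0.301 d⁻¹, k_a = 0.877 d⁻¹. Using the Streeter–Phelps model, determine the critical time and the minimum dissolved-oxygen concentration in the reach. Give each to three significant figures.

t_c ≈ 1.43 d; minimum DO ≈ 6.15 mg/L

Mixed DO = (21.2×8.53 + 2.58×2.71)/(21.2+2.58) = 187.8/23.78 = 7.899 mg/L.
Mixed L₀ = (21.2×2.39 + 2.58×129)/(23.78) = 383.5/23.78 = 16.13 mg/L.
Initial deficit D₀ = C_s − DO₀ = 9.75 − 7.899 = 1.851 mg/L.
t_c = (1/0.5760) ln[(0.877/0.301)(1 − 1.851×0.5760/(0.301×16.13))] = 1.736 × ln(2.274) = 1.426 d.
D_c = (0.301/0.877) × 16.13 × e^(−0.301×1.426) = 0.3432 × 16.13 × 0.6510 = 3.603 mg/L.
Minimum DO = 9.75 − 3.603 = 6.147 mg/L.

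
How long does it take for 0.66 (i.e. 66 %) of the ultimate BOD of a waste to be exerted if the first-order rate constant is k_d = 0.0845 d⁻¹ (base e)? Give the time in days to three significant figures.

y/L₀ = 1 − e^(−k_d t) = 0.66 ⇒ e^(−k_d t) = 0.340
t = −ln(0.340) / 0.0845 = 1.079 / 0.0845 = 12.77 d.

t ≈ 12.8 d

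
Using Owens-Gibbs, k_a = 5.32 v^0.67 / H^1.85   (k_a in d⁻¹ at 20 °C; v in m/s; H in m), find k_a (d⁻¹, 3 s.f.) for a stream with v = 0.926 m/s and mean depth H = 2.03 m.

k_a ≈ 1.36 d⁻¹

k_a = 5.32 × 0.926^0.67 / 2.03^1.85 = 5.32 × 0.9498 / 3.706 = 1.364 d⁻¹.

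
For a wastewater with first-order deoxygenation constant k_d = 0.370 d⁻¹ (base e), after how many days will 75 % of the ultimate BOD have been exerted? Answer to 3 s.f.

y/L₀ = 1 − e^(−k_d t) = 0.75 ⇒ e^(−k_d t) = 0.250
t = −ln(0.250) / 0.370 = 1.386 / 0.370 = 3.747 d.

t ≈ 3.75 d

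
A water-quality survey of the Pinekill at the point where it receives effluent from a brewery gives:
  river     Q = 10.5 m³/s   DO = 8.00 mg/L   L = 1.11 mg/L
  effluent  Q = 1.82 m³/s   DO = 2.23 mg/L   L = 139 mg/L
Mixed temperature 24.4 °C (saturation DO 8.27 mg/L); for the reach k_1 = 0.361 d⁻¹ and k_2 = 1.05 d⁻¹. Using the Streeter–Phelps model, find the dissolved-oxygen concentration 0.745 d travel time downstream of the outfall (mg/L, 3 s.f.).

DO ≈ 4.30 mg/L

Mixed DO = (10.5×8.00 + 1.82×2.23)/(10.5+1.82) = 88.06/12.32 = 7.148 mg/L.
Mixed L₀ = (10.5×1.11 + 1.82×139)/(12.32) = 264.6/12.32 = 21.48 mg/L.
Initial deficit D₀ = C_s − DO₀ = 8.27 − 7.148 = 1.122 mg/L.
D(0.745) = [0.361×21.48/(1.05−0.361)](e^(−0.361×0.745) − e^(−1.05×0.745)) + 1.122 e^(−1.05×0.745)
= 11.25 × (0.7642 − 0.4574) + 1.122 × 0.4574 = 3.966 mg/L.
DO = 8.27 − 3.966 = 4.304 mg/L.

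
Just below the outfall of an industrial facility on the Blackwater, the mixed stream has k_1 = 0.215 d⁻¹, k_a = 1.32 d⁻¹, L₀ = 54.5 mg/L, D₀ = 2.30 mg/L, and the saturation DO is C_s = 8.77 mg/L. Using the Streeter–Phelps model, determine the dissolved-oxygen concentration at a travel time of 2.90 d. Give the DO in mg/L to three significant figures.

DO ≈ 3.27 mg/L

k_1 L₀/(k_a−k_1) = 0.215×54.5/(1.32−0.215) = 11.72/1.105 = 10.60 mg/L.
e^(−k_1 t) = e^(−0.215×2.900) = 0.5361; e^(−k_a t) = e^(−1.32×2.900) = 0.02175.
D = 10.60 × (0.5361 − 0.02175) + 2.30 × 0.02175 = 5.454 + 0.05003 = 5.504 mg/L.
DO = C_s − D = 8.77 − 5.504 = 3.266 mg/L.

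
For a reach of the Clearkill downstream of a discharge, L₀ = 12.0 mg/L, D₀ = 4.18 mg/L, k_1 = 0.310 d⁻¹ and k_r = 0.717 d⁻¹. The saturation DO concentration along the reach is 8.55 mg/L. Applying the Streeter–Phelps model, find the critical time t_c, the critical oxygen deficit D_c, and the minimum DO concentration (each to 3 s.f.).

t_c ≈ 0.558 d; D_c ≈ 4.36 mg/L; min DO ≈ 4.19 mg/L

At the critical point dD/dt = 0, so k_1 L₀ e^(−k_1 t) = k_r D. Substituting D(t) from the Streeter–Phelps equation and solving for t gives
t_c = ln[(k_r/k_1)(1 − D₀(k_r−k_1)/(k_1 L₀))] / (k_r−k_1).
Here k_r−k_1 = 0.4070 d⁻¹ and 1 − D₀(k_r−k_1)/(k_1 L₀) = 1 − 4.18×0.4070/(0.310×12.0) = 0.5427, so
t_c = ln(2.313 × 0.5427) / 0.4070 = 0.2273 / 0.4070 = 0.5584 d.
D_c = (k_1/k_r) L₀ e^(−k_1 t_c) = (0.310/0.717) × 12.0 × e^(−0.310×0.5584) = 0.4324 × 12.0 × 0.8411 = 4.364 mg/L.
Minimum DO = C_s − D_c = 8.55 − 4.364 = 4.186 mg/L.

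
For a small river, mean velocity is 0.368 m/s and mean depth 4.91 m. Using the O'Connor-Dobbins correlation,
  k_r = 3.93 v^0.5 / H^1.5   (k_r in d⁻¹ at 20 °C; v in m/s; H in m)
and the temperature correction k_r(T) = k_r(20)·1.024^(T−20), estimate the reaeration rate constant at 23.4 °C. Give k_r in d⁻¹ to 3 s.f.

k_r(20) = 3.93 × 0.368^0.5 / 4.91^1.5 = 3.93 × 0.6066 / 10.88 = 0.2191 d⁻¹.
k_r(23.4) = 0.2191 × 1.024^(23.4−20) = 0.2191 × 1.084 = 0.2375 d⁻¹.

k_r ≈ 0.238 d⁻¹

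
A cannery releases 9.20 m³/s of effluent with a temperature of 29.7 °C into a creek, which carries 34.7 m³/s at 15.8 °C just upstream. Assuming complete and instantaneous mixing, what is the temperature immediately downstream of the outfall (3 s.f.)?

18.7 °C

Flow-weighted mixing: C = (Q_r C_r + Q_w C_w)/(Q_r + Q_w)
= (34.7×15.8 + 9.20×29.7)/(34.7 + 9.20) = 821.5/43.90 = 18.71 °C.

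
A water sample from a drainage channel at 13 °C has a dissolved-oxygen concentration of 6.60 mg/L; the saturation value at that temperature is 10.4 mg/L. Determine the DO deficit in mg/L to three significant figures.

D = C_s − C = 10.4 − 6.60 = 3.80 mg/L.

D ≈ 3.80 mg/L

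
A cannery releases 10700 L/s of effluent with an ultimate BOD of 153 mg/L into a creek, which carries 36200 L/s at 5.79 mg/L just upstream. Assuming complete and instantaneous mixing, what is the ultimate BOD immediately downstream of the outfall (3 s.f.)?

39.4 mg/L

Flow-weighted mixing: C = (Q_r C_r + Q_w C_w)/(Q_r + Q_w)
= (36200×5.79 + 10700×153)/(36200 + 10700) = 1.847×10^6/46900 = 39.38 mg/L.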